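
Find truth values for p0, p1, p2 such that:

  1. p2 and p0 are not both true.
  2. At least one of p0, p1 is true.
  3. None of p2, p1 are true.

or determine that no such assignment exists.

p0 = True; p1 = False; p2 = False

  (1) p2=F, p0=T — not both ✓
  (2) {p0, p1}: 1 true — at least one ✓
  (3) {p2, p1}: 0 true — none ✓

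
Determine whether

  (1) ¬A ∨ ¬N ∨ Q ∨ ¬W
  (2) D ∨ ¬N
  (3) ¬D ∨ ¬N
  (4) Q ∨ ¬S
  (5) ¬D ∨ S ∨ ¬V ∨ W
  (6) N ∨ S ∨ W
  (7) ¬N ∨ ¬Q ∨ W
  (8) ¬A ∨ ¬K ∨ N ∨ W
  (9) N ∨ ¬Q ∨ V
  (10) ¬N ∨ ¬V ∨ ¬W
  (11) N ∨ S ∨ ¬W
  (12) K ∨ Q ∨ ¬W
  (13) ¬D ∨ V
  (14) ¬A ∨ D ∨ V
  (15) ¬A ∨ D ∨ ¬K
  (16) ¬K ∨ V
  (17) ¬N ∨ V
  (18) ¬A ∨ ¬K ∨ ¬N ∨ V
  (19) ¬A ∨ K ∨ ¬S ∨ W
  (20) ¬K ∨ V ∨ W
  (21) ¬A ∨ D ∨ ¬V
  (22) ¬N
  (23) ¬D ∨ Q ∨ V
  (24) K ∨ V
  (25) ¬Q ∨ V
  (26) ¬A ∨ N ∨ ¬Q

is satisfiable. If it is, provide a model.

V = True, N = False, S = True, W = False, D = False, K = True, A = False, Q = True

Unit clause (¬N) forces N = False.
Set V = True.
Set S = True.
  then (Q ∨ ¬S) forces Q = True.
  then (¬A ∨ N ∨ ¬Q) forces A = False.
Set W = False.
Set D = False.
Set K = True.
All clauses satisfied.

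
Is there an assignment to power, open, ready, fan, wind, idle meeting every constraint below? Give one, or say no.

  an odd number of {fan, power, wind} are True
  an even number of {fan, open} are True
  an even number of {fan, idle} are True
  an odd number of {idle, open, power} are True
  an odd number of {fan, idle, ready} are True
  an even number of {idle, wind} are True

power = True, open = True, ready = True, fan = True, wind = True, idle = True

{fan, power, wind}: 3 true → odd ✓
{fan, open}: 2 true → even ✓
{fan, idle}: 2 true → even ✓
{idle, open, power}: 3 true → odd ✓
{fan, idle, ready}: 3 true → odd ✓
{idle, wind}: 2 true → even ✓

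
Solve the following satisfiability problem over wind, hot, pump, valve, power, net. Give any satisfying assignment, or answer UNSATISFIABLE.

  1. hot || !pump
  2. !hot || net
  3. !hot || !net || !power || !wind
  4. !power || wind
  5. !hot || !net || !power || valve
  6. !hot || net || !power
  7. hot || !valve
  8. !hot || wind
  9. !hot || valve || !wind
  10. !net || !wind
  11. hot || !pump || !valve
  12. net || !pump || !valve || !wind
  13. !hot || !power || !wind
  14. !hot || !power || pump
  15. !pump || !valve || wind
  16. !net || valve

wind = True; hot = False; pump = False; valve = False; power = True; net = False

Set wind = True.
  then (!net || !wind) forces net = False.
  then (!hot || net) forces hot = False.
  then (hot || !valve) forces valve = False.
  then (hot || !pump) forces pump = False.
Set power = True.
All clauses satisfied.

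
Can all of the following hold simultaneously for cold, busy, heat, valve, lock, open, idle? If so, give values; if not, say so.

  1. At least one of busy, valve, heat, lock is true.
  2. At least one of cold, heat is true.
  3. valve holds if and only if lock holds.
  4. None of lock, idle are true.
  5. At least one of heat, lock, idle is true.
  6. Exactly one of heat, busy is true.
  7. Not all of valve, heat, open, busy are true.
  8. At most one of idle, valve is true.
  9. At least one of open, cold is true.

cold=F, busy=F, heat=T, valve=F, lock=F, open=T, idle=F

  (1) {busy, valve, heat, lock}: 1 true — at least one ✓
  (2) {cold, heat}: 1 true — at least one ✓
  (3) valve=F, lock=F — same ✓
  (4) {lock, idle}: 0 true — none ✓
  (5) {heat, lock, idle}: 1 true — at least one ✓
  (6) {heat, busy}: 1 true — exactly one ✓
  (7) {valve, heat, open, busy}: 2/4 true — not all ✓
  (8) {idle, valve}: 0 true — at most one ✓
  (9) {open, cold}: 1 true — at least one ✓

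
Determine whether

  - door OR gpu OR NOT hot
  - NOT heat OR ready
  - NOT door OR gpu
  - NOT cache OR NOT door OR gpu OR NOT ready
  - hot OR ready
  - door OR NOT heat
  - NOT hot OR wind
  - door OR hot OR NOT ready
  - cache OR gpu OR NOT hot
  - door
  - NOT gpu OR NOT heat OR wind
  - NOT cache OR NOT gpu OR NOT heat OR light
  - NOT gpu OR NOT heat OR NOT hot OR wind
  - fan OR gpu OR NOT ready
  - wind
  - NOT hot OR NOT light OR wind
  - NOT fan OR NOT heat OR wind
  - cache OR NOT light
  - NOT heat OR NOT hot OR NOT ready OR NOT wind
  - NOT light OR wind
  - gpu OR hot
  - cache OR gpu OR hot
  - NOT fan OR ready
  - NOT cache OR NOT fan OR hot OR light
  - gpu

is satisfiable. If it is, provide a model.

cache: False; fan: True; door: True; heat: False; gpu: True; hot: False; light: False; wind: True; ready: True

Unit clause (door) forces door = True.
Unit clause (wind) forces wind = True.
Unit clause (gpu) forces gpu = True.
Set cache = False.
  then (cache OR NOT light) forces light = False.
Set fan = True.
  then (NOT fan OR ready) forces ready = True.
Set heat = False.
Set hot = False.
All clauses satisfied.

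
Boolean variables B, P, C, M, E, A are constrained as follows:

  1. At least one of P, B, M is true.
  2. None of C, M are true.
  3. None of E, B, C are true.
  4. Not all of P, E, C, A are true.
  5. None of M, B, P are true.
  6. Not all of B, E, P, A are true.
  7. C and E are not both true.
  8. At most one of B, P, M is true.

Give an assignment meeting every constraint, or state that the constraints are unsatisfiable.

Case B = True:
  Constraint (3) is violated (B=T) — contradiction.
Case B = False:
  (2) forces C = False.
  (2) forces M = False.
  (1) with B=F, M=F forces P = True.
  Constraint (5) is violated (P=T) — contradiction.
Both cases fail — unsatisfiable.

No satisfying assignment exists.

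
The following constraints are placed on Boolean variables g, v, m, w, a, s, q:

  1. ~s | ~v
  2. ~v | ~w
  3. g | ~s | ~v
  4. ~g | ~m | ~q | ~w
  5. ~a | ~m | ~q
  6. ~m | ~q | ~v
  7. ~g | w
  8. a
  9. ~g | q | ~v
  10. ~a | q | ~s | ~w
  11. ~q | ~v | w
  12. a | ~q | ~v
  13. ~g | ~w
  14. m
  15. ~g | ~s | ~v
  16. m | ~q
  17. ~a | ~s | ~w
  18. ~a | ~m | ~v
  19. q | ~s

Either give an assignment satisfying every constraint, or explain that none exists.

g: False; v: False; m: True; w: True; a: True; s: False; q: False

Unit clause (a) forces a = True.
Unit clause (m) forces m = True.
In (~a | ~m | ~v) only ~v is left, so v = False.
In (~a | ~m | ~q) only ~q is left, so q = False.
In (q | ~s) only ~s is left, so s = False.
Try g = True:
  (~g | w) forces w = True.
  clause (~g | ~w) is falsified — backtrack.
So g = False.
Set w = True.
All clauses satisfied.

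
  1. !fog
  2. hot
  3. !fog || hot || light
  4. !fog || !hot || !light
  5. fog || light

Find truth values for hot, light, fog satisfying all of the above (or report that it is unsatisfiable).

hot=T; light=T; fog=F

Unit clause (!fog) forces fog = False.
Unit clause (hot) forces hot = True.
In (fog || light) only light is left, so light = True.
Check each clause:
  (!fog): !fog holds.
  (hot): hot holds.
  (!fog || hot || light): !fog holds.
  (!fog || !hot || !light): !fog holds.
  (fog || light): light holds.
All clauses satisfied.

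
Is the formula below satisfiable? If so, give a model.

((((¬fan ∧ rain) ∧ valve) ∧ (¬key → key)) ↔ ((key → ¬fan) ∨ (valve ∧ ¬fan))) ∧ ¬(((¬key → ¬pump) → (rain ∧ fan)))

rain: False, pump: True, valve: True, key: True, fan: True

  (((¬fan ∧ rain) ∧ valve) ∧ (¬key → key)) ↔ ((key → ¬fan) ∨ (valve ∧ ¬fan)) = True
    ((¬fan ∧ rain) ∧ valve) ∧ (¬key → key) = False
      (¬fan ∧ rain) ∧ valve = False
        ¬fan ∧ rain = False
          ¬fan = False
      ¬key → key = True
        ¬key = False
    (key → ¬fan) ∨ (valve ∧ ¬fan) = False
      key → ¬fan = False
        ¬fan = False
      valve ∧ ¬fan = False
        ¬fan = False
  ¬(((¬key → ¬pump) → (rain ∧ fan))) = True
    (¬key → ¬pump) → (rain ∧ fan) = False
      ¬key → ¬pump = True
        ¬key = False
        ¬pump = False
      rain ∧ fan = False
Both conjuncts True, so the formula holds.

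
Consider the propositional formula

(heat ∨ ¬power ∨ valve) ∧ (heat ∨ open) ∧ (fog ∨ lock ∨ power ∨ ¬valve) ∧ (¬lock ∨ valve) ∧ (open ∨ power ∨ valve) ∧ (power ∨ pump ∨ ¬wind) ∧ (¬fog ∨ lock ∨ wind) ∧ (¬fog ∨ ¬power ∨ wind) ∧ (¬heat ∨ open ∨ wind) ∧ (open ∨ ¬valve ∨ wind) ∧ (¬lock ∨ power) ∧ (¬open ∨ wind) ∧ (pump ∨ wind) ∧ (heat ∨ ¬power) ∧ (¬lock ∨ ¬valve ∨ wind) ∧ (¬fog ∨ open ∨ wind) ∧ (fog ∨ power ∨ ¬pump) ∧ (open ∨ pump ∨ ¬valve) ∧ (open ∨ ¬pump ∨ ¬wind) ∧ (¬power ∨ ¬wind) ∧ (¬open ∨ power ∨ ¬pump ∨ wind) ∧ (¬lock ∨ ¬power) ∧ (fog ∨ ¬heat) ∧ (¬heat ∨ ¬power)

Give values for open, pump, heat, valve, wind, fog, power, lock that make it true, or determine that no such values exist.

open = True, pump = True, heat = False, valve = False, wind = True, fog = True, power = False, lock = False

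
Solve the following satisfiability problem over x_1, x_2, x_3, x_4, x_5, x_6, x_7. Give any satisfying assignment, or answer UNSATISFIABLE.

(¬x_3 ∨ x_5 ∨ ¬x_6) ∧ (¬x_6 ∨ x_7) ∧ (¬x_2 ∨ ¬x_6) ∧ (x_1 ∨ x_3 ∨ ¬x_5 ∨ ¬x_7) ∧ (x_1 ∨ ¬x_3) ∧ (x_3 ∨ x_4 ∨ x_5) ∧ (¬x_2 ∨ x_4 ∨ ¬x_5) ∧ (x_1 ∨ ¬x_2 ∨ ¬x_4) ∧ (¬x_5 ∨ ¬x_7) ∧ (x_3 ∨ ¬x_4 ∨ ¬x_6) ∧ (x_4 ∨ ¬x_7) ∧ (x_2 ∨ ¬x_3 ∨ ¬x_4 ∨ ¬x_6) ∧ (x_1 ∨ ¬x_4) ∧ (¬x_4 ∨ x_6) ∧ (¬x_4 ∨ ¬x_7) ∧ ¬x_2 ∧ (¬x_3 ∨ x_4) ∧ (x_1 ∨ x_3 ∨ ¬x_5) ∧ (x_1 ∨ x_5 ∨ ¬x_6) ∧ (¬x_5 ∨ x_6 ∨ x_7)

Case x_7 = True:
  (¬x_5 ∨ ¬x_7) forces x_5 = False.
  (x_4 ∨ ¬x_7) forces x_4 = True.
  Clause (¬x_4 ∨ ¬x_7) is falsified — contradiction.
Case x_7 = False:
  (¬x_6 ∨ x_7) forces x_6 = False.
  (¬x_4 ∨ x_6) forces x_4 = False.
  (¬x_2) forces x_2 = False.
  (¬x_3 ∨ x_4) forces x_3 = False.
  (x_3 ∨ x_4 ∨ x_5) forces x_5 = True.
  Clause (¬x_5 ∨ x_6 ∨ x_7) is falsified — contradiction.
Both cases fail, so the formula is unsatisfiable.

The formula is unsatisfiable.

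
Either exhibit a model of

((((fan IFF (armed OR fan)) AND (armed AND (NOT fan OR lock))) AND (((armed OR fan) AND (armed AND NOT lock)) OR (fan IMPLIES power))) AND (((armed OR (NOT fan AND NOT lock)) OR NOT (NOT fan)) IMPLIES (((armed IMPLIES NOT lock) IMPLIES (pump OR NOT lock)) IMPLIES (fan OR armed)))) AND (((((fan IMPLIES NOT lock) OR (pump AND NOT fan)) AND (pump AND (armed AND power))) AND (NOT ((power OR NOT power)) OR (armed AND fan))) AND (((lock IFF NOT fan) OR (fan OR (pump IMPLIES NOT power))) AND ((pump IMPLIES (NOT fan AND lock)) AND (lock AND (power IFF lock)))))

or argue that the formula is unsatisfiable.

The formula is unsatisfiable.

Case armed = True: the formula simplifies to ((fan AND (NOT fan OR lock)) AND (NOT lock OR (fan IMPLIES power))) AND (((((fan IMPLIES NOT lock) OR (pump AND NOT fan)) AND (pump AND power)) AND (NOT ((power OR NOT power)) OR fan)) AND (((lock IFF NOT fan) OR (fan OR (pump IMPLIES NOT power))) AND ((pump IMPLIES (NOT fan AND lock)) AND (lock AND (power IFF lock))))).
  fan = True: simplifies to (lock AND (NOT lock OR power)) AND ((NOT lock AND (pump AND power)) AND (NOT pump AND (lock AND (power IFF lock)))).
    lock = True: the conjunct NOT lock is False.
    lock = False: the conjunct lock is False.
  fan = False: the conjunct fan is False.
Case armed = False: the conjunct armed is False.
Both cases fail — unsatisfiable.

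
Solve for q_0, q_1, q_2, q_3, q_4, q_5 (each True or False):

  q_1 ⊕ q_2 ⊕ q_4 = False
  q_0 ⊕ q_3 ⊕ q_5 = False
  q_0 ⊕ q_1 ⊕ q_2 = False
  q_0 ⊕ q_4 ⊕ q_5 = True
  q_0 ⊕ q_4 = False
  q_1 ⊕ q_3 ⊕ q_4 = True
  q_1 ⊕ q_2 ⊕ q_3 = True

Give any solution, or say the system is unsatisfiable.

q_0=T; q_1=F; q_2=T; q_3=F; q_4=T; q_5=T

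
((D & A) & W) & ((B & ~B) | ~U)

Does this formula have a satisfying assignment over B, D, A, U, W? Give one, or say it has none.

B = False; D = True; A = True; U = False; W = True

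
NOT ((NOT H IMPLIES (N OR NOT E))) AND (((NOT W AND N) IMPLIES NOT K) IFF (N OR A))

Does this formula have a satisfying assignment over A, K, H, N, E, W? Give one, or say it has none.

A=T, K=T, H=F, N=F, E=T, W=T

  NOT ((NOT H IMPLIES (N OR NOT E))) = True
    NOT H IMPLIES (N OR NOT E) = False
      NOT H = True
      N OR NOT E = False
        NOT E = False
  ((NOT W AND N) IMPLIES NOT K) IFF (N OR A) = True
    (NOT W AND N) IMPLIES NOT K = True
      NOT W AND N = False
        NOT W = False
      NOT K = False
    N OR A = True
Both conjuncts True, so the formula holds.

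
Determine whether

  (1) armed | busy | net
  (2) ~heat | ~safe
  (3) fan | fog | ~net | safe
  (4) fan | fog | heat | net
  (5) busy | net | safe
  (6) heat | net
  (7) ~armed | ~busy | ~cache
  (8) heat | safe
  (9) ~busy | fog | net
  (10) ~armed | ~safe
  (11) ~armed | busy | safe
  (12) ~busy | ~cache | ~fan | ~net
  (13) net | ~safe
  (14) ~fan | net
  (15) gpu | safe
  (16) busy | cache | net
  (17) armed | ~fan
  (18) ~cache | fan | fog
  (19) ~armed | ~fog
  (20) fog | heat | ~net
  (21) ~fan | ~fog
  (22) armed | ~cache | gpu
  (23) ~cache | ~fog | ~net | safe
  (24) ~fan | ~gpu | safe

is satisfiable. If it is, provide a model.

heat = False; cache = False; fan = False; busy = True; net = True; safe = True; armed = False; gpu = True; fog = True

Set heat = False.
  then (heat | net) forces net = True.
  then (heat | safe) forces safe = True.
  then (~armed | ~safe) forces armed = False.
  then (armed | ~fan) forces fan = False.
  then (fog | heat | ~net) forces fog = True.
Set cache = False.
Set busy = True.
Set gpu = True.
All clauses satisfied.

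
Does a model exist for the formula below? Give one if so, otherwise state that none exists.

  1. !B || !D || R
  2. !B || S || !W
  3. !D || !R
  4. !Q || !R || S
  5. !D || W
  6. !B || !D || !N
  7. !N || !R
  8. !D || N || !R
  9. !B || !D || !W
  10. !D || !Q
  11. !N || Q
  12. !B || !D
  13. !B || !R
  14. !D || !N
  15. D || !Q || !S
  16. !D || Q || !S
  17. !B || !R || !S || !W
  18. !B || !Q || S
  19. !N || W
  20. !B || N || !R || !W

Set Q = True.
  then (!D || !Q) forces D = False.
  then (D || !Q || !S) forces S = False.
  then (!B || !Q || S) forces B = False.
  then (!Q || !R || S) forces R = False.
Set N = False.
Set W = True.
All clauses satisfied.

Q: True, S: False, N: False, W: True, R: False, B: False, D: False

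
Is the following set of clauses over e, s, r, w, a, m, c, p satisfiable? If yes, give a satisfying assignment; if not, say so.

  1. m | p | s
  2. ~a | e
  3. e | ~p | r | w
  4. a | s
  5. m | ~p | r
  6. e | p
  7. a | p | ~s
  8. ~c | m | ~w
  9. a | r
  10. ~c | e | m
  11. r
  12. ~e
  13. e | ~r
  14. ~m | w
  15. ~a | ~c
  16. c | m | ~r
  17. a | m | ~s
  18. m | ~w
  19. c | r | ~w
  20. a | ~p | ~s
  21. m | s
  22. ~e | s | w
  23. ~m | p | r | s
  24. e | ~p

Case r = True:
  (~e) forces e = False.
  Clause (e | ~r) is falsified — contradiction.
Case r = False:
  Clause (r) is falsified — contradiction.
Both cases fail, so the formula is unsatisfiable.

The formula is unsatisfiable.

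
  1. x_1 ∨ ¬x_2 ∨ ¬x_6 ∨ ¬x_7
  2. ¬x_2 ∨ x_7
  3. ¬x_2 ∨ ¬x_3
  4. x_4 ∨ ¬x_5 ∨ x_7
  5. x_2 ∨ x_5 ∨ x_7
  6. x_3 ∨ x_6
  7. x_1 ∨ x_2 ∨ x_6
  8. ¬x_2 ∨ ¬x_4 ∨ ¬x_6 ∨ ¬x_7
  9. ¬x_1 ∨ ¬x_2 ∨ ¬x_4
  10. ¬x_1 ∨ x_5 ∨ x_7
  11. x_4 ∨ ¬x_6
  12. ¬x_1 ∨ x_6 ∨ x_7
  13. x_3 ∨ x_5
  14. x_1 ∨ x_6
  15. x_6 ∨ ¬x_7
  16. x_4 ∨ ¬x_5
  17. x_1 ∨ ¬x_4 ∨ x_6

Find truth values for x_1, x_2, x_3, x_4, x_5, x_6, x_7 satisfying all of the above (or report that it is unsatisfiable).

x_1=T; x_2=F; x_3=T; x_4=T; x_5=F; x_6=T; x_7=T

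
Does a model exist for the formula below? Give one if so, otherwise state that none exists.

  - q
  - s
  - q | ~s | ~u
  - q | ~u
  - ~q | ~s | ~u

Unit clause (q) forces q = True.
Unit clause (s) forces s = True.
In (~q | ~s | ~u) only ~u is left, so u = False.
Check each clause:
  (q): q holds.
  (s): s holds.
  (q | ~s | ~u): q holds.
  (q | ~u): q holds.
  (~q | ~s | ~u): ~u holds.
All clauses satisfied.

u: False, s: True, q: True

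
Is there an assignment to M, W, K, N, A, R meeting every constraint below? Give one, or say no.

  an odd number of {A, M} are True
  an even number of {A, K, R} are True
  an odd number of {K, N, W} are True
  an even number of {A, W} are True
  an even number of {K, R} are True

M: True, W: False, K: False, N: True, A: False, R: False

{A, M}: 1 true → odd ✓
{A, K, R}: 0 true → even ✓
{K, N, W}: 1 true → odd ✓
{A, W}: 0 true → even ✓
{K, R}: 0 true → even ✓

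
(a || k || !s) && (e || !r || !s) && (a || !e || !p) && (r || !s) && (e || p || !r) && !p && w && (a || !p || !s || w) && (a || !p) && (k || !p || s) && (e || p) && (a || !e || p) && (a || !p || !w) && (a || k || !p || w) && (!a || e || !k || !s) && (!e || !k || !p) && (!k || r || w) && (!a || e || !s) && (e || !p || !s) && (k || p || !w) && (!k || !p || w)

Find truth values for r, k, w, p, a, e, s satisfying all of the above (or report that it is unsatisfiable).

Unit clause (!p) forces p = False.
Unit clause (w) forces w = True.
In (e || p) only e is left, so e = True.
In (a || !e || p) only a is left, so a = True.
In (k || p || !w) only k is left, so k = True.
Set r = True.
Set s = False.
All clauses satisfied.

r = True, k = True, w = True, p = False, a = True, e = True, s = False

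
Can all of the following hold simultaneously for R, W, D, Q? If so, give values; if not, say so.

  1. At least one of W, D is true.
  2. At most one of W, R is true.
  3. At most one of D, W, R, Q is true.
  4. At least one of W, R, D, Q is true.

R=F, W=T, D=F, Q=F

  (1) {W, D}: 1 true — at least one ✓
  (2) {W, R}: 1 true — at most one ✓
  (3) {D, W, R, Q}: 1 true — at most one ✓
  (4) {W, R, D, Q}: 1 true — at least one ✓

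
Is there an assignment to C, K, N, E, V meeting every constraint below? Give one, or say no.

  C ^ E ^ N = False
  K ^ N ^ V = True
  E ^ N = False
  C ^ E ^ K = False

C = False, K = False, N = False, E = False, V = True

C ^ E ^ N = F ^ F ^ F = False ✓
K ^ N ^ V = F ^ F ^ T = True ✓
E ^ N = F ^ F = False ✓
C ^ E ^ K = F ^ F ^ F = False ✓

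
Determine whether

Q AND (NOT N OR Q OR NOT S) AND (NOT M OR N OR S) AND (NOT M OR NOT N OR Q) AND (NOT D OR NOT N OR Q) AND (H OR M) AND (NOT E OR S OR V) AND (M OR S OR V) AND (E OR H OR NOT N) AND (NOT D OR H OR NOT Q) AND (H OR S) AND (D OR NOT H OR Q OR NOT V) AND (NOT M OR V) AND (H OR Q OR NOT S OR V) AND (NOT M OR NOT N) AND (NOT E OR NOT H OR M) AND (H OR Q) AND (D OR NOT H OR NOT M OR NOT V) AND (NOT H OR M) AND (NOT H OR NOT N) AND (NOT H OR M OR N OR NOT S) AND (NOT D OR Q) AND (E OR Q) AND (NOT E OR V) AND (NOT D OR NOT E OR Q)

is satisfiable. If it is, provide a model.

V=T, M=T, Q=T, E=T, N=F, S=T, H=F, D=F

Unit clause (Q) forces Q = True.
Try V = False:
  (NOT M OR V) forces M = False.
  (H OR M) forces H = True.
  clause (NOT H OR M) is falsified — backtrack.
So V = True.
Try M = False:
  (H OR M) forces H = True.
  clause (NOT H OR M) is falsified — backtrack.
So M = True.
  then (NOT M OR NOT N) forces N = False.
  then (NOT M OR N OR S) forces S = True.
Set E = True.
Set H = False.
  then (NOT D OR H OR NOT Q) forces D = False.
All clauses satisfied.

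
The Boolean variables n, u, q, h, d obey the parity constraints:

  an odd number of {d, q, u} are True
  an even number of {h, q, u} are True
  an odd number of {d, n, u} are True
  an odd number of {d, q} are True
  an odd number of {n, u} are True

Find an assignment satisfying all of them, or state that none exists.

n = True; u = False; q = True; h = True; d = False

{d, q, u}: 1 true → odd ✓
{h, q, u}: 2 true → even ✓
{d, n, u}: 1 true → odd ✓
{d, q}: 1 true → odd ✓
{n, u}: 1 true → odd ✓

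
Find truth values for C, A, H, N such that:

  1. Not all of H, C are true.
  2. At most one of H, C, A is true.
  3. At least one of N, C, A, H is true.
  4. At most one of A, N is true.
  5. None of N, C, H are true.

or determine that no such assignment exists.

C=F; A=T; H=F; N=F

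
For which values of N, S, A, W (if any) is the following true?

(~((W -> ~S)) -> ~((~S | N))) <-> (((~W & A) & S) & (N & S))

N: True, S: True, A: True, W: False

  (~((W -> ~S)) -> ~((~S | N))) <-> (((~W & A) & S) & (N & S)) = True
    ~((W -> ~S)) -> ~((~S | N)) = True
      ~((W -> ~S)) = False
        W -> ~S = True
          ~S = False
      ~((~S | N)) = False
        ~S | N = True
          ~S = False
    ((~W & A) & S) & (N & S) = True
      (~W & A) & S = True
        ~W & A = True
          ~W = True
      N & S = True
The formula evaluates to True.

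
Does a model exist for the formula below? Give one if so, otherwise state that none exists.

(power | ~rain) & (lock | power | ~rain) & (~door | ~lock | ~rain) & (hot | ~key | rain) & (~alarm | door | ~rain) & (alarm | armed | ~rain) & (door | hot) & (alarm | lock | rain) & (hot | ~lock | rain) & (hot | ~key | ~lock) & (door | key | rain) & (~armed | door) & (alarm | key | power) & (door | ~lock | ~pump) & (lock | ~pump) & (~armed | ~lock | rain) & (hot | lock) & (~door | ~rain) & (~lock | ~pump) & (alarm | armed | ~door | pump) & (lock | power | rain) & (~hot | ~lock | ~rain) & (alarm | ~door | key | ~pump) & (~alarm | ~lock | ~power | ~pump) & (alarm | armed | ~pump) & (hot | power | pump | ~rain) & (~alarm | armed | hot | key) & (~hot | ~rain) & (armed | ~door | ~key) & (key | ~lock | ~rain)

Set lock = True.
  then (~lock | ~pump) forces pump = False.
Try hot = False:
  (door | hot) forces door = True.
  (~door | ~lock | ~rain) forces rain = False.
  clause (hot | ~lock | rain) is falsified — backtrack.
So hot = True.
  then (~hot | ~lock | ~rain) forces rain = False.
  then (~armed | ~lock | rain) forces armed = False.
Set door = False.
  then (door | key | rain) forces key = True.
Set alarm = False.
Set power = True.
All clauses satisfied.

lock=T, hot=T, rain=F, pump=F, door=F, key=T, alarm=F, armed=F, power=T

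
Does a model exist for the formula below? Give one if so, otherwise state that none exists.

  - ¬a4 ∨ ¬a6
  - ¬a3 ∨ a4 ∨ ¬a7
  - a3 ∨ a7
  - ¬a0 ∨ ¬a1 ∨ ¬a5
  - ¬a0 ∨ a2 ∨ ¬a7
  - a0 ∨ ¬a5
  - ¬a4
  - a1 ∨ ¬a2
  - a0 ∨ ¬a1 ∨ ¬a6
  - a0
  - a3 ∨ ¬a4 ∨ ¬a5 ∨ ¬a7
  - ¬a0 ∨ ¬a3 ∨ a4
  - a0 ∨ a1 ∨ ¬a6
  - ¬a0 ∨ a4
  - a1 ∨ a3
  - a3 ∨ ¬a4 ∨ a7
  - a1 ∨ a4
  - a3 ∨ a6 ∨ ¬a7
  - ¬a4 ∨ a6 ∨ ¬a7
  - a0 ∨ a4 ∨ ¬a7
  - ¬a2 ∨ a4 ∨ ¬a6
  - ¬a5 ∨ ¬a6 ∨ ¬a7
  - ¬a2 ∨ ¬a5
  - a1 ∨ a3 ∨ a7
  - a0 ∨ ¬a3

Case a0 = True:
  (¬a4) forces a4 = False.
  Clause (¬a0 ∨ a4) is falsified — contradiction.
Case a0 = False:
  Clause (a0) is falsified — contradiction.
Both cases fail, so the formula is unsatisfiable.

No satisfying assignment exists.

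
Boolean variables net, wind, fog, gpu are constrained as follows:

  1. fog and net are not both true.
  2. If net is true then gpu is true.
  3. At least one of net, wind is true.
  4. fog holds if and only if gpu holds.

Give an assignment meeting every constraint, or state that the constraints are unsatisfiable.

net=F, wind=T, fog=T, gpu=T

  (1) fog=T, net=F — not both ✓
  (2) net=F ⇒ gpu: vacuous ✓
  (3) {net, wind}: 1 true — at least one ✓
  (4) fog=T, gpu=T — same ✓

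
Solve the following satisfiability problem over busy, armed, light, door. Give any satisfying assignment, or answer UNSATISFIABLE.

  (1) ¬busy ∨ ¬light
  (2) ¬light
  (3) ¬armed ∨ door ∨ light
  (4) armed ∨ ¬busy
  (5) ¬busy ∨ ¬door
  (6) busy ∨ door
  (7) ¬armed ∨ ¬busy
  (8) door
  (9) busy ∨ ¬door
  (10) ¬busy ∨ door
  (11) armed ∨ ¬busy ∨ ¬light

Unsatisfiable — no assignment works.

Case light = True:
  Clause (¬light) is falsified — contradiction.
Case light = False:
  (door) forces door = True.
  (¬busy ∨ ¬door) forces busy = False.
  Clause (busy ∨ ¬door) is falsified — contradiction.
Both cases fail, so the formula is unsatisfiable.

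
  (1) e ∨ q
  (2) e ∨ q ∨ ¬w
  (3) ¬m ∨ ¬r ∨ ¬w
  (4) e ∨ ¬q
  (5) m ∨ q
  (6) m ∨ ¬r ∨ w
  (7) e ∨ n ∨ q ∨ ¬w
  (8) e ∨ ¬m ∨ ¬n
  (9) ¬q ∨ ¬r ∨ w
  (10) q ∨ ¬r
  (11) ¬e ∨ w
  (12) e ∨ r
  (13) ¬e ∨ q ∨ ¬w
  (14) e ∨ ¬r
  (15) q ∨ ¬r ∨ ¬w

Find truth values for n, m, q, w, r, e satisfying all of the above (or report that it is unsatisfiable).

Set n = True.
Set m = False.
  then (m ∨ q) forces q = True.
  then (e ∨ ¬q) forces e = True.
  then (¬e ∨ w) forces w = True.
Set r = True.
All clauses satisfied.

n = True; m = False; q = True; w = True; r = True; e = True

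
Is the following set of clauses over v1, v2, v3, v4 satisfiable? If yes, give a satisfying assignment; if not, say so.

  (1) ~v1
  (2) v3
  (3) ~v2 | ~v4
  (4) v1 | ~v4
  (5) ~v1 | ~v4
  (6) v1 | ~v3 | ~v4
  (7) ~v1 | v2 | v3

Unit clause (~v1) forces v1 = False.
Unit clause (v3) forces v3 = True.
In (v1 | ~v4) only ~v4 is left, so v4 = False.
Set v2 = True.
Check each clause:
  (~v1): ~v1 holds.
  (v3): v3 holds.
  (~v2 | ~v4): ~v4 holds.
  (v1 | ~v4): ~v4 holds.
  (~v1 | ~v4): ~v1 holds.
  (v1 | ~v3 | ~v4): ~v4 holds.
  (~v1 | v2 | v3): ~v1 holds.
All clauses satisfied.

v1 = False, v2 = True, v3 = True, v4 = False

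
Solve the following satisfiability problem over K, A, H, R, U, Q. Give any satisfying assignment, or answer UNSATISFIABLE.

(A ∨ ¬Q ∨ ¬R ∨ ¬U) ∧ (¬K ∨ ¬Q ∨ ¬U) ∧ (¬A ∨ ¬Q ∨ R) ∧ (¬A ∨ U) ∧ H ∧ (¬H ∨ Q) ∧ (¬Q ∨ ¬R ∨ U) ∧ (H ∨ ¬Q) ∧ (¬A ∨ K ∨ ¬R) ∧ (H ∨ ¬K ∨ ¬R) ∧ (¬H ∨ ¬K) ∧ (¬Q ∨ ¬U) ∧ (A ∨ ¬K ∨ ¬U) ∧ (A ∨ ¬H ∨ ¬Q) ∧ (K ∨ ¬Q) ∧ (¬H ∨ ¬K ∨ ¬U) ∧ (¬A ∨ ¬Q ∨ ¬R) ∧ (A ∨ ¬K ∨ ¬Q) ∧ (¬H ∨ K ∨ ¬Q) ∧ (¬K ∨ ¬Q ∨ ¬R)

Case H = True:
  (¬H ∨ Q) forces Q = True.
  (¬H ∨ ¬K) forces K = False.
  Clause (K ∨ ¬Q) is falsified — contradiction.
Case H = False:
  Clause (H) is falsified — contradiction.
Both cases fail, so the formula is unsatisfiable.

No satisfying assignment exists.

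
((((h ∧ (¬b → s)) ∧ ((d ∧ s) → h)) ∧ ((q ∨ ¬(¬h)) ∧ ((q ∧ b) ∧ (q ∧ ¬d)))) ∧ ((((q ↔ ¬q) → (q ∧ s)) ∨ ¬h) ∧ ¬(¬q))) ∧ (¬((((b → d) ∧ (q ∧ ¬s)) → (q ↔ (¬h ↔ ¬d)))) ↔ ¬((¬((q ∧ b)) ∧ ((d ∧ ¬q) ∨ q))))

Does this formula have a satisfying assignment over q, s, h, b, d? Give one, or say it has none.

No satisfying assignment exists.

Case q = True: the formula simplifies to (((h ∧ (¬b → s)) ∧ ((d ∧ s) → h)) ∧ (b ∧ ¬d)) ∧ (¬((((b → d) ∧ ¬s) → (¬h ↔ ¬d))) ↔ ¬(¬b)).
  b = True: simplifies to ((h ∧ ((d ∧ s) → h)) ∧ ¬d) ∧ ¬(((d ∧ ¬s) → (¬h ↔ ¬d))).
    d = True: the conjunct ¬d is False.
    d = False: the conjunct ¬(((d ∧ ¬s) → (¬h ↔ ¬d))) becomes ¬((False → ¬h)) = False.
  b = False: the conjunct b is False.
Case q = False: the conjunct q is False.
Both cases fail — unsatisfiable.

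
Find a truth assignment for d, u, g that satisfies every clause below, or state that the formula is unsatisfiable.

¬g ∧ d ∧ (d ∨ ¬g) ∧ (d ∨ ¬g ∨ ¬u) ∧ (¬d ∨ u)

Unit clause (¬g) forces g = False.
Unit clause (d) forces d = True.
In (¬d ∨ u) only u is left, so u = True.
Check each clause:
  (¬g): ¬g holds.
  (d): d holds.
  (d ∨ ¬g): d holds.
  (d ∨ ¬g ∨ ¬u): d holds.
  (¬d ∨ u): u holds.
All clauses satisfied.

d = True; u = True; g = False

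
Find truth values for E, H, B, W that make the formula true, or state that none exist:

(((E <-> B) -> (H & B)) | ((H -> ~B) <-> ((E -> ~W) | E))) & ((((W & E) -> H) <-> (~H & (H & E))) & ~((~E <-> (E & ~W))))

UNSATISFIABLE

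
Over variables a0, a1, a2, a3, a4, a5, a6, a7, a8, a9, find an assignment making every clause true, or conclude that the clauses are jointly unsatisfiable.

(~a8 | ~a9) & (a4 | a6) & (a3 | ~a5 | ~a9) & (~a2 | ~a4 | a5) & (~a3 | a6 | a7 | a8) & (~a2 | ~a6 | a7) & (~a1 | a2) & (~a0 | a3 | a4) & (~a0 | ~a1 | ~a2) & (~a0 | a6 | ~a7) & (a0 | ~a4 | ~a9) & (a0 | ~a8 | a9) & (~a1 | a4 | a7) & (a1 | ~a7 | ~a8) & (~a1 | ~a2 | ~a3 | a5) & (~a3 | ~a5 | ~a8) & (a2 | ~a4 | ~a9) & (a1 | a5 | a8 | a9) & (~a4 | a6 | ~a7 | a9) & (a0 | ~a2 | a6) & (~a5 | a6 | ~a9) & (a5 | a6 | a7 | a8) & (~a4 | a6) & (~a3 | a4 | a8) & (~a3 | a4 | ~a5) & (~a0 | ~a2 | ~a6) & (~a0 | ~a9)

a0 = False; a1 = True; a2 = True; a3 = True; a4 = True; a5 = True; a6 = True; a7 = True; a8 = False; a9 = False

Set a0 = False.
Set a1 = True.
  then (~a1 | a2) forces a2 = True.
  then (a0 | ~a2 | a6) forces a6 = True.
  then (~a2 | ~a6 | a7) forces a7 = True.
Set a3 = True.
  then (~a1 | ~a2 | ~a3 | a5) forces a5 = True.
  then (~a3 | ~a5 | ~a8) forces a8 = False.
  then (~a3 | a4 | a8) forces a4 = True.
  then (a0 | ~a4 | ~a9) forces a9 = False.
All clauses satisfied.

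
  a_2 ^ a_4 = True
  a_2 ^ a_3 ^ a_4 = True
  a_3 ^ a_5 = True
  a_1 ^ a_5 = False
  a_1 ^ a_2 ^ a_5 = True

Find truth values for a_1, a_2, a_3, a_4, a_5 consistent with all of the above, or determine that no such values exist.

a_1: True, a_2: True, a_3: False, a_4: False, a_5: True

a_2 ^ a_4 = T ^ F = True ✓
a_2 ^ a_3 ^ a_4 = T ^ F ^ F = True ✓
a_3 ^ a_5 = F ^ T = True ✓
a_1 ^ a_5 = T ^ T = False ✓
a_1 ^ a_2 ^ a_5 = T ^ T ^ T = True ✓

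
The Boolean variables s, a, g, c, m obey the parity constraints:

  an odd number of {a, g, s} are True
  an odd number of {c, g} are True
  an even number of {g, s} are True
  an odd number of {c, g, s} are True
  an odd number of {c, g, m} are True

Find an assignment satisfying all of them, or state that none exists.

s = False, a = True, g = False, c = True, m = False

{a, g, s}: 1 true → odd ✓
{c, g}: 1 true → odd ✓
{g, s}: 0 true → even ✓
{c, g, s}: 1 true → odd ✓
{c, g, m}: 1 true → odd ✓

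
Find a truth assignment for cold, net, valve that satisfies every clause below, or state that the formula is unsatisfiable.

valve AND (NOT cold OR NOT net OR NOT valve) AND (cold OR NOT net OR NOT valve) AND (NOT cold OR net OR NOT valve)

cold = False; net = False; valve = True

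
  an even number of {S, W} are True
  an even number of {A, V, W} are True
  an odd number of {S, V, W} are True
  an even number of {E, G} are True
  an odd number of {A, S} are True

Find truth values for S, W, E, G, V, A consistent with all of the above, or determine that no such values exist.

S: True, W: True, E: False, G: False, V: True, A: False

{S, W}: 2 true → even ✓
{A, V, W}: 2 true → even ✓
{S, V, W}: 3 true → odd ✓
{E, G}: 0 true → even ✓
{A, S}: 1 true → odd ✓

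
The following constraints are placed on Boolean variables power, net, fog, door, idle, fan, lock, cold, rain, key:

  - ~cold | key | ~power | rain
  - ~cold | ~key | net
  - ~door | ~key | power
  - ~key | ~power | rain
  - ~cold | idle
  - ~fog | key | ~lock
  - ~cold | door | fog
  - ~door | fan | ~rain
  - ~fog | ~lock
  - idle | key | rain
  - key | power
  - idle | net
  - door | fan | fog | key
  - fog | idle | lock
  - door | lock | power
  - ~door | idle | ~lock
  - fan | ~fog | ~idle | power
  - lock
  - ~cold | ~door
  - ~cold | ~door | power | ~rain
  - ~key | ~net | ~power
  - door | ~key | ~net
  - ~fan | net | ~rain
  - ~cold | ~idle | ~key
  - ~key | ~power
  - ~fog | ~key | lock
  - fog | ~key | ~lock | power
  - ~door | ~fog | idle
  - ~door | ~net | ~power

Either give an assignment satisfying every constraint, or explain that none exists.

Unit clause (lock) forces lock = True.
In (~fog | ~lock) only ~fog is left, so fog = False.
Try power = False:
  (key | power) forces key = True.
  clause (fog | ~key | ~lock | power) is falsified — backtrack.
So power = True.
  then (~key | ~power) forces key = False.
Set net = True.
  then (~door | ~net | ~power) forces door = False.
  then (~cold | door | fog) forces cold = False.
  then (door | fan | fog | key) forces fan = True.
Set idle = True.
Set rain = True.
All clauses satisfied.

power = True; net = True; fog = False; door = False; idle = True; fan = True; lock = True; cold = False; rain = True; key = False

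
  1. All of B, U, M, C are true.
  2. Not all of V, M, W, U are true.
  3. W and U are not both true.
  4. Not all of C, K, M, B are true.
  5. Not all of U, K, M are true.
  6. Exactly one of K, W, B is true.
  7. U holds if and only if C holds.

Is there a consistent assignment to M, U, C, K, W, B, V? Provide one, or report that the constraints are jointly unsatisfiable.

M: True, U: True, C: True, K: False, W: False, B: True, V: False

  (1) {B, U, M, C}: all 4 true ✓
  (2) {V, M, W, U}: 2/4 true — not all ✓
  (3) W=F, U=T — not both ✓
  (4) {C, K, M, B}: 3/4 true — not all ✓
  (5) {U, K, M}: 2/3 true — not all ✓
  (6) {K, W, B}: 1 true — exactly one ✓
  (7) U=T, C=T — same ✓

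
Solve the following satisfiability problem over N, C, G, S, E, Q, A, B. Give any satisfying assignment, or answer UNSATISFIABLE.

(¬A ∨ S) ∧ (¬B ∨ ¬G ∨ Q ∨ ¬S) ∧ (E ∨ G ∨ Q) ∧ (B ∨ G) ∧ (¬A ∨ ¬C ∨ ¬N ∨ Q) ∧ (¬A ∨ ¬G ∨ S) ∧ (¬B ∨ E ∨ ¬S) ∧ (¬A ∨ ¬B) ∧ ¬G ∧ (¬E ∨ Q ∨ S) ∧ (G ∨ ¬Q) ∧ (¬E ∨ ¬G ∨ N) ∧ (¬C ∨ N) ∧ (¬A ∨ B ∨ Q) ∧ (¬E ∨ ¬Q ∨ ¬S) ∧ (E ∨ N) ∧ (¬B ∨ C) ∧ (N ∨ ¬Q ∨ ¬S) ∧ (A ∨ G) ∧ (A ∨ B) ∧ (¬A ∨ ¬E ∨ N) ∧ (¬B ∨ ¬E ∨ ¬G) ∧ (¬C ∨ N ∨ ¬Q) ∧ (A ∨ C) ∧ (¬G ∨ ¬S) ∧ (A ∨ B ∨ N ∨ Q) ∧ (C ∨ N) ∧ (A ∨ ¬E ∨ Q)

Case G = True:
  Clause (¬G) is falsified — contradiction.
Case G = False:
  (B ∨ G) forces B = True.
  (¬A ∨ ¬B) forces A = False.
  Clause (A ∨ G) is falsified — contradiction.
Both cases fail, so the formula is unsatisfiable.

UNSATISFIABLE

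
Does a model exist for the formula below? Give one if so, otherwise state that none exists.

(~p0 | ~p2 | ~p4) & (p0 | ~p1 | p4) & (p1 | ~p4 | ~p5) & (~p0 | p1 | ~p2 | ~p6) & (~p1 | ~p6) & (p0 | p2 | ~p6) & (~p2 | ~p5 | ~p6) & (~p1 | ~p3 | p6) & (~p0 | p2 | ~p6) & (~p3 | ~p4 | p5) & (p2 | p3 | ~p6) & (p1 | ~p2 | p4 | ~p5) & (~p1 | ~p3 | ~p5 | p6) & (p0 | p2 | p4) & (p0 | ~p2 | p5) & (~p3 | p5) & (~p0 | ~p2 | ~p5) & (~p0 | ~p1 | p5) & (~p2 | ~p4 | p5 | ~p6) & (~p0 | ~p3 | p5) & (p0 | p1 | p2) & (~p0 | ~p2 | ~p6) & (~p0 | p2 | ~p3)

Set p0 = True.
Set p1 = False.
Set p2 = False.
  then (~p0 | p2 | ~p6) forces p6 = False.
  then (~p0 | p2 | ~p3) forces p3 = False.
Set p4 = False.
Set p5 = True.
All clauses satisfied.

p0 = True, p1 = False, p2 = False, p3 = False, p4 = False, p5 = True, p6 = False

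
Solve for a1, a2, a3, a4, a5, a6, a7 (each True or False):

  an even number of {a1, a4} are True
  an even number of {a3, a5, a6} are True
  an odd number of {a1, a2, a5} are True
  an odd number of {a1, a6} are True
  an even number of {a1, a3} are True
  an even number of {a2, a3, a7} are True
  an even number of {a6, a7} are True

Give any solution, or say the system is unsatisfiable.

a1: True, a2: True, a3: True, a4: True, a5: True, a6: False, a7: False

{a1, a4}: 2 true → even ✓
{a3, a5, a6}: 2 true → even ✓
{a1, a2, a5}: 3 true → odd ✓
{a1, a6}: 1 true → odd ✓
{a1, a3}: 2 true → even ✓
{a2, a3, a7}: 2 true → even ✓
{a6, a7}: 0 true → even ✓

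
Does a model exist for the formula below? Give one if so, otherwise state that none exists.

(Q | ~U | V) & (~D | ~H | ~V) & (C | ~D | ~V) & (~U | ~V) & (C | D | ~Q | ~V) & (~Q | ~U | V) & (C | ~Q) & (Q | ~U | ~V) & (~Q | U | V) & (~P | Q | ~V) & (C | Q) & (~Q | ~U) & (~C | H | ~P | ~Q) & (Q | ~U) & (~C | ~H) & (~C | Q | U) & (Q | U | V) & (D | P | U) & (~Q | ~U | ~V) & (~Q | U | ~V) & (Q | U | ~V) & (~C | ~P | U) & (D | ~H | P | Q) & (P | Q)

Case Q = True:
  (C | ~Q) forces C = True.
  (~Q | ~U) forces U = False.
  (~Q | U | V) forces V = True.
  Clause (~Q | U | ~V) is falsified — contradiction.
Case Q = False:
  (C | Q) forces C = True.
  (Q | ~U) forces U = False.
  Clause (~C | Q | U) is falsified — contradiction.
Both cases fail, so the formula is unsatisfiable.

The formula is unsatisfiable.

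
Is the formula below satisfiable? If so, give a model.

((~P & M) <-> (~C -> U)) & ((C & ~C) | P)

P = True; M = True; C = False; U = False

  (~P & M) <-> (~C -> U) = True
    ~P & M = False
      ~P = False
    ~C -> U = False
      ~C = True
  (C & ~C) | P = True
    C & ~C = False
      ~C = True
Both conjuncts True, so the formula holds.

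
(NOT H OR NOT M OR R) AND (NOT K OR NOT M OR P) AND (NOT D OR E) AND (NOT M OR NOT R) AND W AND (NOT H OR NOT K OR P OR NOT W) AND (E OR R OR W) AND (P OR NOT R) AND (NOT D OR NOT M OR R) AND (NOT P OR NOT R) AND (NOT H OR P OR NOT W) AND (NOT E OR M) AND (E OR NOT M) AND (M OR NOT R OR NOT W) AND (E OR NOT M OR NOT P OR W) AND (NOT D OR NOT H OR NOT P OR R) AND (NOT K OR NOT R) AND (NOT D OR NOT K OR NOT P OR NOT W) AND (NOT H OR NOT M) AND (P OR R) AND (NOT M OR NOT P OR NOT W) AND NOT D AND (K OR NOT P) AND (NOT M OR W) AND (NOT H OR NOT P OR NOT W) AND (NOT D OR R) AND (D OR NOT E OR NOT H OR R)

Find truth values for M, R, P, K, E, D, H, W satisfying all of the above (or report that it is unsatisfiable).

M=F, R=F, P=T, K=T, E=F, D=F, H=F, W=T

Unit clause (W) forces W = True.
Unit clause (NOT D) forces D = False.
Try M = True:
  (NOT M OR NOT R) forces R = False.
  (NOT H OR NOT M OR R) forces H = False.
  (E OR NOT M) forces E = True.
  (P OR R) forces P = True.
  clause (NOT M OR NOT P OR NOT W) is falsified — backtrack.
So M = False.
  then (NOT E OR M) forces E = False.
  then (M OR NOT R OR NOT W) forces R = False.
  then (P OR R) forces P = True.
  then (K OR NOT P) forces K = True.
  then (NOT H OR NOT P OR NOT W) forces H = False.
All clauses satisfied.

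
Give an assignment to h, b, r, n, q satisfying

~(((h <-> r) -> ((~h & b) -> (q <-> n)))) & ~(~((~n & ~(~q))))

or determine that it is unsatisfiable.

h = False; b = True; r = False; n = False; q = True

  ~(((h <-> r) -> ((~h & b) -> (q <-> n)))) = True
    (h <-> r) -> ((~h & b) -> (q <-> n)) = False
      h <-> r = True
      (~h & b) -> (q <-> n) = False
        ~h & b = True
          ~h = True
        q <-> n = False
  ~(~((~n & ~(~q)))) = True
    ~((~n & ~(~q))) = False
      ~n & ~(~q) = True
        ~n = True
        ~(~q) = True
          ~q = False
Both conjuncts True, so the formula holds.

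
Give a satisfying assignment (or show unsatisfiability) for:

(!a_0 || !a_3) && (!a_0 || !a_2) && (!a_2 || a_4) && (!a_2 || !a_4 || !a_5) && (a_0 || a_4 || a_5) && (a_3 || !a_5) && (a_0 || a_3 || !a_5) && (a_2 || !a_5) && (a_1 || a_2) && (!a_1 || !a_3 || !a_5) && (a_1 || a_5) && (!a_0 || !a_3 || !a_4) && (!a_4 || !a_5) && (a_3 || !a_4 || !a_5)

Set a_0 = True.
  then (!a_0 || !a_3) forces a_3 = False.
  then (!a_0 || !a_2) forces a_2 = False.
  then (a_3 || !a_5) forces a_5 = False.
  then (a_1 || a_2) forces a_1 = True.
Set a_4 = False.
All clauses satisfied.

a_0 = True, a_1 = True, a_2 = False, a_3 = False, a_4 = False, a_5 = False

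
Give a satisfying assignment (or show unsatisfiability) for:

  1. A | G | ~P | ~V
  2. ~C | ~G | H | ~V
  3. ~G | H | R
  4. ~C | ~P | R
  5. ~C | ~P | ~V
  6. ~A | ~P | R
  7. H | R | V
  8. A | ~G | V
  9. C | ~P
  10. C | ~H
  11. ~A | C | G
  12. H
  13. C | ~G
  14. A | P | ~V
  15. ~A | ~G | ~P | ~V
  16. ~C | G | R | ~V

V = False, P = False, R = False, G = False, A = False, H = True, C = True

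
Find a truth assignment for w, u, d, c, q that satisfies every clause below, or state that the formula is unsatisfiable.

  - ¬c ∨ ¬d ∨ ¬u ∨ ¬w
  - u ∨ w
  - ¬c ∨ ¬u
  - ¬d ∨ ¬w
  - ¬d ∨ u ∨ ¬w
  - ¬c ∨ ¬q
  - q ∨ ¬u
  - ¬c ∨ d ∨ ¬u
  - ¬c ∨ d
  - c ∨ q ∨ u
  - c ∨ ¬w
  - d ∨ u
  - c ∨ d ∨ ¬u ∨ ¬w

w=F, u=T, d=F, c=F, q=T

Set w = False.
  then (u ∨ w) forces u = True.
  then (¬c ∨ ¬u) forces c = False.
  then (q ∨ ¬u) forces q = True.
Set d = False.
All clauses satisfied.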